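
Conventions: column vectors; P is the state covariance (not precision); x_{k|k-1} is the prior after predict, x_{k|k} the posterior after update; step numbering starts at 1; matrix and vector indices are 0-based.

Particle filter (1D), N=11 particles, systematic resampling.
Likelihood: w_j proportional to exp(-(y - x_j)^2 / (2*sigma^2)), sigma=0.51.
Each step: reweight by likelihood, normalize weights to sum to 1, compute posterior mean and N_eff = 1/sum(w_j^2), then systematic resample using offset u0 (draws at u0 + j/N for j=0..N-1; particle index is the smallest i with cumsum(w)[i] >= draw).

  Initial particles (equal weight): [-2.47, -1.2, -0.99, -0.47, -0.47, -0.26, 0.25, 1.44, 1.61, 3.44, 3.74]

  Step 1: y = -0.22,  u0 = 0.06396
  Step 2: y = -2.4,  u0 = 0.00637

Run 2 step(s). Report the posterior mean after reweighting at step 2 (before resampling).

post_mean = -0.9003

step 1: w=[0.0000, 0.0404, 0.0818, 0.2269, 0.2269, 0.2550, 0.1673, 0.0013, 0.0004, 0.0000, 0.0000]  mean=-0.3647  Neff=4.8947  idx=[2, 3, 3, 3, 4, 4, 5, 5, 5, 6, 6]
step 2: w=[0.8346, 0.0296, 0.0296, 0.0296, 0.0296, 0.0296, 0.0057, 0.0057, 0.0057, 0.0001, 0.0001]  mean=-0.9003  Neff=1.4263  idx=[0, 0, 0, 0, 0, 0, 0, 0, 0, 0, 3]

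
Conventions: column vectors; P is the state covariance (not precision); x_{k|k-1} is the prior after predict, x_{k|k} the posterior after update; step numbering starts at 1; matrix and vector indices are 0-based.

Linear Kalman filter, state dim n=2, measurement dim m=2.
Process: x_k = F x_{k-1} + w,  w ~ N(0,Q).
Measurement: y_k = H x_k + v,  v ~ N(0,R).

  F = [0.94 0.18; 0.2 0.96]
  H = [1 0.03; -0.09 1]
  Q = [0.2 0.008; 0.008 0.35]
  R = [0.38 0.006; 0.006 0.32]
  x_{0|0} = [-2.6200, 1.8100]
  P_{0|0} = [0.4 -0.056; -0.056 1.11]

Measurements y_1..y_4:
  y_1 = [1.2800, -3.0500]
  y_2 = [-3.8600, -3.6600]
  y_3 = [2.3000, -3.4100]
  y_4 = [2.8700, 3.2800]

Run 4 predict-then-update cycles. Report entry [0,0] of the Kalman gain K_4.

K[0,0] = 0.4993

step 1: x^-=[-2.1370, 1.2136]  P^-=[0.5705 0.2225; 0.2225 1.3675]  S=[0.9650 0.2175; 0.2175 1.6521]  K=[0.5923 0.0256; 0.0919 0.8035]  nu=[3.3806, -4.4559]  x^+=[-0.2488, -2.0562]  P^+=[0.2243 0.0319; 0.0319 0.2606]
step 2: x^-=[-0.6040, -2.0237]  P^-=[0.4174 0.1251; 0.1251 0.6114]  S=[0.8055 0.1116; 0.1116 0.9122]  K=[0.5184 0.0326; 0.0885 0.6470]  nu=[-3.1953, -1.6907]  x^+=[-2.3154, -3.4004]  P^+=[0.1962 0.0312; 0.0312 0.2104]
step 3: x^-=[-2.7886, -3.7275]  P^-=[0.3908 0.1105; 0.1105 0.5637]  S=[0.7779 0.0980; 0.0980 0.8670]  K=[0.5028 0.0301; 0.0846 0.6292]  nu=[5.2004, 0.0665]  x^+=[-0.1718, -3.2458]  P^+=[0.1904 0.0298; 0.0298 0.2045]
step 4: x^-=[-0.7457, -3.1503]  P^-=[0.3849 0.1071; 0.1071 0.5575]  S=[0.7718 0.0949; 0.0949 0.8614]  K=[0.4993 0.0291; 0.0833 0.6269]  nu=[3.7102, 6.3632]  x^+=[1.2919, 1.1480]  P^+=[0.1890 0.0293; 0.0293 0.2037]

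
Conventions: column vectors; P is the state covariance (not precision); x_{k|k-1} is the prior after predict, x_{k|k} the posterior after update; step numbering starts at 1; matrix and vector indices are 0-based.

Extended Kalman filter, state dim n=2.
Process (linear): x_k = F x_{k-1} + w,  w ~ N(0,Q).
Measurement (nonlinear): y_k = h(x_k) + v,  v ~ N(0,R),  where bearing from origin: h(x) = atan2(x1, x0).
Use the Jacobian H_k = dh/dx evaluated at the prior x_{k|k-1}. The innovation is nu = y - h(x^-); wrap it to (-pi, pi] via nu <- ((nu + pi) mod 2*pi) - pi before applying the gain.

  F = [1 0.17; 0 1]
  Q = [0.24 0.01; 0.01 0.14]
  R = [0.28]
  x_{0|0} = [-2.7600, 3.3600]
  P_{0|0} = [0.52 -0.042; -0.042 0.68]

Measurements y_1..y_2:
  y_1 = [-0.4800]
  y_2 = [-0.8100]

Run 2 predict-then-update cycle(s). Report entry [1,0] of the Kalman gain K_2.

step 1: x^-=[-2.1888, 3.3600]  P^-=[0.7654 0.0836; 0.0836 0.8200]  H_jac=[-0.2089 -0.1361]  S=[0.3334]  K=[-0.5139; -0.3872]  nu=[-2.6282]  x^+=[-0.8383, 4.3777]  P^+=[0.6773 0.0173; 0.0173 0.7700]
step 2: x^-=[-0.0941, 4.3777]  P^-=[0.9455 0.1582; 0.1582 0.9100]  H_jac=[-0.2283 -0.0049]  S=[0.3297]  K=[-0.6572; -0.1231]  nu=[-2.4023]  x^+=[1.4847, 4.6734]  P^+=[0.8031 0.1315; 0.1315 0.9050]

K[1,0] = -0.1231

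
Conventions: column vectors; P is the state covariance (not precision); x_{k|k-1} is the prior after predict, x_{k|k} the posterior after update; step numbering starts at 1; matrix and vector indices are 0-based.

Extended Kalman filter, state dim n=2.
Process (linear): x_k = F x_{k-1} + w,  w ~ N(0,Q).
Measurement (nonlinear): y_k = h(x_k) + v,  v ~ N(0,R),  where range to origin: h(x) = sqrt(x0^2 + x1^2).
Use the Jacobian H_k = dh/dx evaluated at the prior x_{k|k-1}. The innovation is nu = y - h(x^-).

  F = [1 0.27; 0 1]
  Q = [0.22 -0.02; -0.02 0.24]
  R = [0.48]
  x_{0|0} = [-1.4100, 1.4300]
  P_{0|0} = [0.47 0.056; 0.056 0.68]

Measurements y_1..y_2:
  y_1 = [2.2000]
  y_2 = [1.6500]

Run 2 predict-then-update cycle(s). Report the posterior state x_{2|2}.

x_post = [-0.6816, 1.5827]

step 1: x^-=[-1.0239, 1.4300]  P^-=[0.7698 0.2196; 0.2196 0.9200]  H_jac=[-0.5822 0.8131]  S=[1.1412]  K=[-0.2363; 0.5434]  nu=[0.4412]  x^+=[-1.1281, 1.6698]  P^+=[0.7061 0.3661; 0.3661 0.5830]
step 2: x^-=[-0.6773, 1.6698]  P^-=[1.1663 0.5035; 0.5035 0.8230]  H_jac=[-0.3759 0.9267]  S=[1.0007]  K=[0.0282; 0.5730]  nu=[-0.1519]  x^+=[-0.6816, 1.5827]  P^+=[1.1655 0.4874; 0.4874 0.4945]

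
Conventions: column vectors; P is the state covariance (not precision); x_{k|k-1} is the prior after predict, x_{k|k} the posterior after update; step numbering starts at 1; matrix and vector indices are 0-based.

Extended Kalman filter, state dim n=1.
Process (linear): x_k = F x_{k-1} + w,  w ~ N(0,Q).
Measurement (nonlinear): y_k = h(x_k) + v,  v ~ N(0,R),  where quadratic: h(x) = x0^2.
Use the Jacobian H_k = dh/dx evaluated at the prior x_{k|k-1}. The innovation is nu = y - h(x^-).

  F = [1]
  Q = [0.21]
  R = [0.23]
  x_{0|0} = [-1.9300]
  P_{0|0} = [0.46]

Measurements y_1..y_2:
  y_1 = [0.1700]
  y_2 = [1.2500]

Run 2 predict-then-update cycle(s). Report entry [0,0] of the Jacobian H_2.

H_jac[0,0] = -2.0596

step 1: x^-=[-1.9300]  P^-=[0.6700]  H_jac=[-3.8600]  S=[10.2127]  K=[-0.2532]  nu=[-3.5549]  x^+=[-1.0298]  P^+=[0.0151]
step 2: x^-=[-1.0298]  P^-=[0.2251]  H_jac=[-2.0596]  S=[1.1848]  K=[-0.3913]  nu=[0.1895]  x^+=[-1.1039]  P^+=[0.0437]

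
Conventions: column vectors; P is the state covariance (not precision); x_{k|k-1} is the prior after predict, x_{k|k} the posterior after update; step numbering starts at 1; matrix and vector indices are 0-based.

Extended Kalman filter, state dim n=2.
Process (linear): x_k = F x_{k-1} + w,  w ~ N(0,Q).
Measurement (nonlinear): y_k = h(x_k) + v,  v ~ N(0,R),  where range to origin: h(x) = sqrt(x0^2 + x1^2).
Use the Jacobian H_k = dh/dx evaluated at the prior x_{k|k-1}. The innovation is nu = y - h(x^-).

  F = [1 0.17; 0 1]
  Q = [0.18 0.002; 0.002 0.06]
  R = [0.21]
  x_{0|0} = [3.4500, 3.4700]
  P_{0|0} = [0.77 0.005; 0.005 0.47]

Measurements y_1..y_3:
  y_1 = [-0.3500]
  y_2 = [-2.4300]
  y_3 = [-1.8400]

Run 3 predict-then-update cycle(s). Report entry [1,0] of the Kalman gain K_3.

K[1,0] = -0.3978

step 1: x^-=[4.0399, 3.4700]  P^-=[0.9653 0.0869; 0.0869 0.5300]  H_jac=[0.7586 0.6516]  S=[1.0764]  K=[0.7329; 0.3821]  nu=[-5.6756]  x^+=[-0.1196, 1.3015]  P^+=[0.3871 -0.2145; -0.2145 0.3729]
step 2: x^-=[0.1016, 1.3015]  P^-=[0.5050 -0.1491; -0.1491 0.4329]  H_jac=[0.0778 0.9970]  S=[0.6202]  K=[-0.1763; 0.6772]  nu=[-3.7355]  x^+=[0.7603, -1.2280]  P^+=[0.4857 -0.0751; -0.0751 0.1485]
step 3: x^-=[0.5516, -1.2280]  P^-=[0.6445 -0.0478; -0.0478 0.2085]  H_jac=[0.4097 -0.9122]  S=[0.5274]  K=[0.5833; -0.3978]  nu=[-3.1862]  x^+=[-1.3071, 0.0393]  P^+=[0.4650 0.0746; 0.0746 0.1251]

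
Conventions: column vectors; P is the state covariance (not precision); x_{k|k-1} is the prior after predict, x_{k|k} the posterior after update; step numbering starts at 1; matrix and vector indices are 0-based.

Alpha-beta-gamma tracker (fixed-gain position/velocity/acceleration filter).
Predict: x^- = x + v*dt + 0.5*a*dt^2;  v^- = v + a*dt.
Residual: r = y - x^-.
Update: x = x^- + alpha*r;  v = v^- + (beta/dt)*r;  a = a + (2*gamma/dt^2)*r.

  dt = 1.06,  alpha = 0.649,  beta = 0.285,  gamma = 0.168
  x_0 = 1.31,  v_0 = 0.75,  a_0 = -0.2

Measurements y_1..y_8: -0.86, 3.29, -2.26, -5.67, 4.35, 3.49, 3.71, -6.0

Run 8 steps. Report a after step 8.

step 1: x_pred=1.9926  r=-2.8526  x^+=0.1413  v^+=-0.2290  a^+=-1.0531
step 2: x_pred=-0.6930  r=3.9830  x^+=1.8919  v^+=-0.2743  a^+=0.1380
step 3: x_pred=1.6787  r=-3.9387  x^+=-0.8775  v^+=-1.1870  a^+=-1.0398
step 4: x_pred=-2.7199  r=-2.9501  x^+=-4.6345  v^+=-3.0824  a^+=-1.9220
step 5: x_pred=-8.9816  r=13.3316  x^+=-0.3294  v^+=-1.5353  a^+=2.0647
step 6: x_pred=-0.7968  r=4.2868  x^+=1.9853  v^+=1.8059  a^+=3.3466
step 7: x_pred=5.7797  r=-2.0697  x^+=4.4365  v^+=4.7968  a^+=2.7277
step 8: x_pred=11.0535  r=-17.0535  x^+=-0.0142  v^+=3.1030  a^+=-2.3720

a_post = -2.3720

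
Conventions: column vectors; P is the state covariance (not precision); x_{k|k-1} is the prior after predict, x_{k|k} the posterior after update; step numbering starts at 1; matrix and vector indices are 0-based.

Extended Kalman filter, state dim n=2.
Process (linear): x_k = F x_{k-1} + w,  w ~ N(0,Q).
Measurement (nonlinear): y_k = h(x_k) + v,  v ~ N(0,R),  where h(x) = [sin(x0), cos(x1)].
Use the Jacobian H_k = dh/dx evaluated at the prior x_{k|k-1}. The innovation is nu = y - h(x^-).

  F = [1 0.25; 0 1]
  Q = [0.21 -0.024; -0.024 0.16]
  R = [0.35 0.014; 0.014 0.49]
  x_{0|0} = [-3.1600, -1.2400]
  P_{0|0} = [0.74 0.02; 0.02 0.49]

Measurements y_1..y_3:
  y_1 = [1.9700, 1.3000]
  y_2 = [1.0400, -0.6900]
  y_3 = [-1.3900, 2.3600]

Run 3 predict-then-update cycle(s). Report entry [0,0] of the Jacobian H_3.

H_jac[0,0] = 0.5337

step 1: x^-=[-3.4700, -1.2400]  P^-=[0.9906 0.1185; 0.1185 0.6500]  H_jac=[-0.9466 0.0000; 0.0000 0.9458]  S=[1.2376 -0.0921; -0.0921 1.0714]  K=[-0.7547 0.0397; -0.0482 0.5696]  nu=[1.6475, 0.9752]  x^+=[-4.6746, -0.7640]  P^+=[0.2785 0.0094; 0.0094 0.2944]
step 2: x^-=[-4.8656, -0.7640]  P^-=[0.5116 0.0590; 0.0590 0.4544]  H_jac=[0.1526 0.0000; 0.0000 0.6918]  S=[0.3619 0.0202; 0.0202 0.7075]  K=[0.2129 0.0516; 0.0001 0.4443]  nu=[0.0517, -1.4121]  x^+=[-4.9275, -1.3914]  P^+=[0.4929 0.0409; 0.0409 0.3147]
step 3: x^-=[-5.2754, -1.3914]  P^-=[0.7430 0.0956; 0.0956 0.4747]  H_jac=[0.5337 0.0000; 0.0000 0.9840]  S=[0.5616 0.0642; 0.0642 0.9496]  K=[0.7001 0.0517; 0.0349 0.4895]  nu=[-2.2357, 2.1816]  x^+=[-6.7278, -0.4014]  P^+=[0.4605 0.0357; 0.0357 0.2443]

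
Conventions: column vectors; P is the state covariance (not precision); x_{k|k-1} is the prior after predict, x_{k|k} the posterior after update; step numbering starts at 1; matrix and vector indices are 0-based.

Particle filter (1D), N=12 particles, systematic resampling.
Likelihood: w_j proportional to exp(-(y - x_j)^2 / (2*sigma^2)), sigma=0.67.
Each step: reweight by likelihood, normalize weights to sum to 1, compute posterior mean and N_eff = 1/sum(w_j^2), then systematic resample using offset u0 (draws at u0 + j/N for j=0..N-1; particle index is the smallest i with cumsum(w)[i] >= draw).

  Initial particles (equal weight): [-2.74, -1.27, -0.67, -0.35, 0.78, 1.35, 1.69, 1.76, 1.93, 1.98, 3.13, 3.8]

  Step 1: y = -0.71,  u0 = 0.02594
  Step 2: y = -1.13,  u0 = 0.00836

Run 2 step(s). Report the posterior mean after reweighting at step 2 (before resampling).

step 1: w=[0.0038, 0.2635, 0.3730, 0.3235, 0.0315, 0.0033, 0.0006, 0.0004, 0.0002, 0.0001, 0.0000, 0.0000]  mean=-0.6769  Neff=3.1819  idx=[1, 1, 1, 2, 2, 2, 2, 2, 3, 3, 3, 3]
step 2: w=[0.1097, 0.1097, 0.1097, 0.0886, 0.0886, 0.0886, 0.0886, 0.0886, 0.0570, 0.0570, 0.0570, 0.0570]  mean=-0.7946  Neff=11.3191  idx=[0, 0, 1, 2, 3, 4, 5, 5, 6, 7, 9, 10]

post_mean = -0.7946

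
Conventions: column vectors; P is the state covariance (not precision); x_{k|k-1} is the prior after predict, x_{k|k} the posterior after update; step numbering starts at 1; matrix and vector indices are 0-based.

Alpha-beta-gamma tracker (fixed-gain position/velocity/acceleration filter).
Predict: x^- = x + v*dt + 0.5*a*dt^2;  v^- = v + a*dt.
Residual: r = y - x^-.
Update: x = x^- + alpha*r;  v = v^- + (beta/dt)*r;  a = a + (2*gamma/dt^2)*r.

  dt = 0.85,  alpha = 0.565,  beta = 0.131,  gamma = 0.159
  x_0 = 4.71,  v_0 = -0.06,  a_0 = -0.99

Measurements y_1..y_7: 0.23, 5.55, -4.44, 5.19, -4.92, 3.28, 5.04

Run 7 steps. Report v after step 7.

step 1: x_pred=4.3014  r=-4.0714  x^+=2.0010  v^+=-1.5290  a^+=-2.7820
step 2: x_pred=-0.3036  r=5.8536  x^+=3.0037  v^+=-2.9915  a^+=-0.2056
step 3: x_pred=0.3867  r=-4.8267  x^+=-2.3404  v^+=-3.9101  a^+=-2.3300
step 4: x_pred=-6.5057  r=11.6957  x^+=0.1024  v^+=-4.0881  a^+=2.8178
step 5: x_pred=-2.3546  r=-2.5654  x^+=-3.8040  v^+=-2.0884  a^+=1.6886
step 6: x_pred=-4.9692  r=8.2492  x^+=-0.3084  v^+=0.6183  a^+=5.3194
step 7: x_pred=2.1388  r=2.9012  x^+=3.7780  v^+=5.5869  a^+=6.5963

v_post = 5.5869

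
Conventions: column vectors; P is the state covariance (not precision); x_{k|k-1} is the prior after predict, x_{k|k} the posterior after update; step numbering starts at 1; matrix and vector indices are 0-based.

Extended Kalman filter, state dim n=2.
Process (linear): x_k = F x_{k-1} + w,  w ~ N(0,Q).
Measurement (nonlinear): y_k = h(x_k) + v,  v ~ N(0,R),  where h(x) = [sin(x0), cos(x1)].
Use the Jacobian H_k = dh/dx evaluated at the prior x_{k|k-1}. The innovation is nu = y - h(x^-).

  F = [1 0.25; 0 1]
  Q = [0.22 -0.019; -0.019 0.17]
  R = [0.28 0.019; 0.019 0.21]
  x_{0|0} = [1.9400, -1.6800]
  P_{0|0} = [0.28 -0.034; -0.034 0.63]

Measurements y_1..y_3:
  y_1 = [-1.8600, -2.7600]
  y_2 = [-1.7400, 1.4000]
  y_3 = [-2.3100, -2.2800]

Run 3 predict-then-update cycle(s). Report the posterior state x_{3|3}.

x_post = [-1.4787, -3.2788]

step 1: x^-=[1.5200, -1.6800]  P^-=[0.5224 0.1045; 0.1045 0.8000]  H_jac=[0.0508 0.0000; 0.0000 0.9940]  S=[0.2813 0.0243; 0.0243 1.0005]  K=[0.0855 0.1018; -0.0498 0.7960]  nu=[-2.8587, -2.6510]  x^+=[1.0059, -3.6479]  P^+=[0.5095 0.0231; 0.0231 0.1672]
step 2: x^-=[0.0939, -3.6479]  P^-=[0.7516 0.0459; 0.0459 0.3372]  H_jac=[0.9956 0.0000; 0.0000 -0.4850]  S=[1.0249 -0.0032; -0.0032 0.2893]  K=[0.7298 -0.0690; 0.0429 -0.5648]  nu=[-1.8337, 2.2745]  x^+=[-1.4013, -5.0112]  P^+=[0.2039 0.0013; 0.0013 0.2429]
step 3: x^-=[-2.6541, -5.0112]  P^-=[0.4398 0.0430; 0.0430 0.4129]  H_jac=[-0.8835 0.0000; 0.0000 -0.9557]  S=[0.6233 0.0553; 0.0553 0.5871]  K=[-0.6224 -0.0114; -0.0013 -0.6720]  nu=[-1.8416, -2.5743]  x^+=[-1.4787, -3.2788]  P^+=[0.1975 0.0149; 0.0149 0.1477]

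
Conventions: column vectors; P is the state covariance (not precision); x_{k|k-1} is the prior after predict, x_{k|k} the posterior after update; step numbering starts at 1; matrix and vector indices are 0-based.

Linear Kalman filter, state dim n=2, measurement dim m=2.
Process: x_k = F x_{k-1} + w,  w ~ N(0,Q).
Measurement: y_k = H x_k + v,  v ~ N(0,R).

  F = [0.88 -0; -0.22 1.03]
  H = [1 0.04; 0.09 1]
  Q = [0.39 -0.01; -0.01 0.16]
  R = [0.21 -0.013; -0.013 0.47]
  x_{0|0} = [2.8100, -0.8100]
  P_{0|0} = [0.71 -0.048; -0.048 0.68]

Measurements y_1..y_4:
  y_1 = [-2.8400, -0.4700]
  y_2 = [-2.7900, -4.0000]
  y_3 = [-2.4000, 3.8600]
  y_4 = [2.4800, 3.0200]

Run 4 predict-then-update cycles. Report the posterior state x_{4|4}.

step 1: x^-=[2.4728, -1.4525]  P^-=[0.9398 -0.1910; -0.1910 0.9375]  S=[1.1360 -0.0826; -0.0826 1.3808]  K=[0.8185 -0.0281; -0.0870 0.6613]  nu=[-5.2547, 0.7599]  x^+=[-1.8496, -0.4927]  P^+=[0.1738 -0.0395; -0.0395 0.3155]
step 2: x^-=[-1.6276, -0.1005]  P^-=[0.5246 -0.0794; -0.0794 0.5210]  S=[0.7291 -0.0247; -0.0247 0.9810]  K=[0.7147 -0.0149; -0.0627 0.5223]  nu=[-1.1584, -3.7530]  x^+=[-2.3996, -1.9880]  P^+=[0.1515 -0.0299; -0.0299 0.2490]
step 3: x^-=[-2.1117, -1.5197]  P^-=[0.5073 -0.0664; -0.0664 0.4450]  S=[0.7127 -0.0162; -0.0162 0.9072]  K=[0.7078 -0.0103; -0.0573 0.4829]  nu=[-0.2275, 5.5697]  x^+=[-2.3298, 1.1832]  P^+=[0.1499 -0.0275; -0.0275 0.2302]
step 4: x^-=[-2.0503, 1.7313]  P^-=[0.5061 -0.0640; -0.0640 0.4239]  S=[0.7116 -0.0147; -0.0147 0.8865]  K=[0.7074 -0.0091; -0.0563 0.4708]  nu=[4.4610, 1.4732]  x^+=[1.0919, 2.1736]  P^+=[0.1497 -0.0269; -0.0269 0.2244]

x_post = [1.0919, 2.1736]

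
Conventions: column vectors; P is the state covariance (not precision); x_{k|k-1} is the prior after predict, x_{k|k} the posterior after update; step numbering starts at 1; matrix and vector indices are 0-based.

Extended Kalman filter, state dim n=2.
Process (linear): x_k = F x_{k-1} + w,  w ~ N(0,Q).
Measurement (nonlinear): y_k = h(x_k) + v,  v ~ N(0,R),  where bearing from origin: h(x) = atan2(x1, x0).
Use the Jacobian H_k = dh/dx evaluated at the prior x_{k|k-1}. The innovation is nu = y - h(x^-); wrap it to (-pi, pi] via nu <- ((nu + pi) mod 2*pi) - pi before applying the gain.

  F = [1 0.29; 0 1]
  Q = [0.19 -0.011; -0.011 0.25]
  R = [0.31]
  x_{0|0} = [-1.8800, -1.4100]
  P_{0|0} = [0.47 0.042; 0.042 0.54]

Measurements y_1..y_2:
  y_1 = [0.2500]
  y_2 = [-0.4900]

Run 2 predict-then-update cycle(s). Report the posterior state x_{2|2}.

x_post = [-1.8162, -3.3286]

step 1: x^-=[-2.2889, -1.4100]  P^-=[0.7298 0.1876; 0.1876 0.7900]  H_jac=[0.1951 -0.3167]  S=[0.3938]  K=[0.2107; -0.5424]  nu=[2.8395]  x^+=[-1.6908, -2.9500]  P^+=[0.7123 0.2326; 0.2326 0.6742]
step 2: x^-=[-2.5463, -2.9500]  P^-=[1.0939 0.4171; 0.4171 0.9242]  H_jac=[0.1943 -0.1677]  S=[0.3501]  K=[0.4072; -0.2112]  nu=[1.7929]  x^+=[-1.8162, -3.3286]  P^+=[1.0358 0.4472; 0.4472 0.9085]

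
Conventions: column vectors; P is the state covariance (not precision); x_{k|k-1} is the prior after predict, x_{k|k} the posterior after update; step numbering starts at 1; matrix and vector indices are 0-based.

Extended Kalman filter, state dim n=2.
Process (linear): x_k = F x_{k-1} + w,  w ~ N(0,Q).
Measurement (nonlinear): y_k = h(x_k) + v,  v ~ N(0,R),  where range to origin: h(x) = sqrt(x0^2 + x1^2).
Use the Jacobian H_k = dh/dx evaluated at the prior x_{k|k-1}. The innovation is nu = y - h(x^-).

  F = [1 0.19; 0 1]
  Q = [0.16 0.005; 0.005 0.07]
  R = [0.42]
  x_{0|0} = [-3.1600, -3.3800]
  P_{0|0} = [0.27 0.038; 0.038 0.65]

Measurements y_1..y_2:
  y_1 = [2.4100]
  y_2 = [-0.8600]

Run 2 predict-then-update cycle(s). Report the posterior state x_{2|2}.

step 1: x^-=[-3.8022, -3.3800]  P^-=[0.4679 0.1665; 0.1665 0.7200]  H_jac=[-0.7474 -0.6644]  S=[1.1645]  K=[-0.3953; -0.5176]  nu=[-2.6773]  x^+=[-2.7439, -1.9941]  P^+=[0.2859 -0.0718; -0.0718 0.4080]
step 2: x^-=[-3.1228, -1.9941]  P^-=[0.4334 0.0107; 0.0107 0.4780]  H_jac=[-0.8428 -0.5382]  S=[0.8760]  K=[-0.4236; -0.3040]  nu=[-4.5652]  x^+=[-1.1892, -0.6064]  P^+=[0.2762 -0.1021; -0.1021 0.3970]

x_post = [-1.1892, -0.6064]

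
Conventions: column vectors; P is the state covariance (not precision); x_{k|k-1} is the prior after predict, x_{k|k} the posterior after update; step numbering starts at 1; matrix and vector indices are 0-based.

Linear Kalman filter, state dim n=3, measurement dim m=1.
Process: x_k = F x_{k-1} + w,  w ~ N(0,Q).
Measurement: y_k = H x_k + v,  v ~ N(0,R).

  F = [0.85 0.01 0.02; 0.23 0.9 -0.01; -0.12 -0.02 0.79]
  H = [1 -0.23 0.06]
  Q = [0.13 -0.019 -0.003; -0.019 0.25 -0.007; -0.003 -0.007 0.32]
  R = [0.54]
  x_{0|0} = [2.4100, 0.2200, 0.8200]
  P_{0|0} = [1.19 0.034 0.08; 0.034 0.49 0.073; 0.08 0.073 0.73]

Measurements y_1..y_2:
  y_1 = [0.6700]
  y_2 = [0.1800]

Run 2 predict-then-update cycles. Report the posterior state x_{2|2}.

step 1: x^-=[2.0671, 0.7441, 0.3542]  P^-=[0.9934 0.2450 -0.0595; 0.2450 0.7223 0.0083; -0.0595 0.0083 0.7756]  S=[1.4544]  K=[0.6419; 0.0546; -0.0102]  nu=[-1.2472]  x^+=[1.2666, 0.6760, 0.3669]  P^+=[0.3942 0.1941 -0.0500; 0.1941 0.7180 0.0091; -0.0500 0.0091 0.7755]
step 2: x^-=[1.0907, 0.8961, 0.1244]  P^-=[0.4168 0.2136 -0.0680; 0.2136 0.9329 -0.0614; -0.0680 -0.0614 0.8200]  S=[0.9044]  K=[0.4020; -0.0051; -0.0051]  nu=[-0.7120]  x^+=[0.8044, 0.8997, 0.1280]  P^+=[0.2706 0.2155 -0.0661; 0.2155 0.9329 -0.0615; -0.0661 -0.0615 0.8200]

x_post = [0.8044, 0.8997, 0.1280]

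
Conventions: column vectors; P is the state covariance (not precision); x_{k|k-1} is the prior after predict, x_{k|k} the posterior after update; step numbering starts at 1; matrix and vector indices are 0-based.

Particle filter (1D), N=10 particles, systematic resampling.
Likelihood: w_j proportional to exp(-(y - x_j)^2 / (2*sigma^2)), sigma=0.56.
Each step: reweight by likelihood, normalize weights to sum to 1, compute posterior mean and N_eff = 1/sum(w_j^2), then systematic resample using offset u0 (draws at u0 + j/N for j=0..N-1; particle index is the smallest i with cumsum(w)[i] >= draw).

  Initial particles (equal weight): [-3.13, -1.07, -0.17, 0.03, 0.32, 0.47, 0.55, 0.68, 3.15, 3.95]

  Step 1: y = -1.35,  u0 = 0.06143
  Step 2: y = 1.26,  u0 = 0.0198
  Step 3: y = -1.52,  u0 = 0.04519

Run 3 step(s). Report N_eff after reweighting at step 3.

step 1: w=[0.0060, 0.8272, 0.1018, 0.0450, 0.0110, 0.0048, 0.0030, 0.0013, 0.0000, 0.0000]  mean=-0.9115  Neff=1.4351  idx=[1, 1, 1, 1, 1, 1, 1, 1, 2, 3]
step 2: w=[0.0013, 0.0013, 0.0013, 0.0013, 0.0013, 0.0013, 0.0013, 0.0013, 0.2966, 0.6927]  mean=-0.0412  Neff=1.7614  idx=[8, 8, 8, 9, 9, 9, 9, 9, 9, 9]
step 3: w=[0.1731, 0.1731, 0.1731, 0.0687, 0.0687, 0.0687, 0.0687, 0.0687, 0.0687, 0.0687]  mean=-0.0739  Neff=8.1359  idx=[0, 0, 1, 1, 2, 3, 4, 6, 7, 9]

N_eff = 8.1359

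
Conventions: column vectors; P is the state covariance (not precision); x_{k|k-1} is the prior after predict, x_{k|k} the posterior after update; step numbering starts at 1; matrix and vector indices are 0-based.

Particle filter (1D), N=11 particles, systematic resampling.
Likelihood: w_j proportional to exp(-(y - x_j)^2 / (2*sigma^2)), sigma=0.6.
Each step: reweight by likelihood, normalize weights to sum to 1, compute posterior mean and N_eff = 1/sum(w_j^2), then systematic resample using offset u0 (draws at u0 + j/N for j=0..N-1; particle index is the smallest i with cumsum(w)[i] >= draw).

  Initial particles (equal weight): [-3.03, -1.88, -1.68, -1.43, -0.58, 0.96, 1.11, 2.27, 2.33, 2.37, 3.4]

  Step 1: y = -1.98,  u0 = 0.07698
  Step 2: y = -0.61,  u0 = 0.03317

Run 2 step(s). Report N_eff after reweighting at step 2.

N_eff = 5.6589

step 1: w=[0.0770, 0.3513, 0.3143, 0.2340, 0.0234, 0.0000, 0.0000, 0.0000, 0.0000, 0.0000, 0.0000]  mean=-1.7700  Neff=3.5285  idx=[0, 1, 1, 1, 2, 2, 2, 2, 3, 3, 4]
step 2: w=[0.0001, 0.0365, 0.0365, 0.0365, 0.0698, 0.0698, 0.0698, 0.0698, 0.1346, 0.1346, 0.3420]  mean=-1.2585  Neff=5.6589  idx=[1, 4, 5, 6, 8, 8, 9, 10, 10, 10, 10]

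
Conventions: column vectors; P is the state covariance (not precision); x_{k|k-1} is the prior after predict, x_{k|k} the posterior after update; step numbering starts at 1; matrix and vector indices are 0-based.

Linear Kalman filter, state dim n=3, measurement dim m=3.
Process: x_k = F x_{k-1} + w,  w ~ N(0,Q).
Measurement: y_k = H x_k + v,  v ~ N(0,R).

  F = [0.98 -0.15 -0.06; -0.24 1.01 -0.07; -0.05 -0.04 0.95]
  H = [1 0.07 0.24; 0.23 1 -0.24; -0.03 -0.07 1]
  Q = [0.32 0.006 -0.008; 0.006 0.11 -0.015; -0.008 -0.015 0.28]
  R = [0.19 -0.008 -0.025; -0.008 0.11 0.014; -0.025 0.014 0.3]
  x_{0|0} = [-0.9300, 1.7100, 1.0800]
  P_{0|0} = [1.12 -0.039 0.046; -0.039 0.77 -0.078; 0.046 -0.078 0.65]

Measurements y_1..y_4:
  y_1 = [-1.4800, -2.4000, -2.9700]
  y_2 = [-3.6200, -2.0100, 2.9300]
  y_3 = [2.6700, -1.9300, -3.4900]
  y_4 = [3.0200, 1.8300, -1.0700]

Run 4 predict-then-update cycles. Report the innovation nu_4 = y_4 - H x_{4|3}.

step 1: x^-=[-1.2327, 1.8747, 1.0041]  P^-=[1.4200 -0.4099 -0.0402; -0.4099 0.9947 -0.1597; -0.0402 -0.1597 0.8721]  S=[1.5830 -0.1068 0.1180; -0.1068 1.1225 -0.4277; 0.1180 -0.4277 1.2013]  K=[0.8811 -0.0370 -0.1447; -0.1913 0.8751 0.1497; 0.0426 -0.0624 0.7099]  nu=[-0.6195, -3.7502, -3.8799]  x^+=[-1.0782, -1.8694, -1.5424]  P^+=[0.1921 -0.0730 -0.0653; -0.0730 0.1333 0.0691; -0.0653 0.0691 0.2139]
step 2: x^-=[-0.6836, -1.5214, -1.3366]  P^-=[0.5387 -0.1333 -0.0972; -0.1333 0.2815 0.0518; -0.0972 0.0518 0.4744]  S=[0.6938 0.0024 -0.0128; 0.0024 0.3718 -0.0875; -0.0128 -0.0875 0.7743]  K=[0.7271 0.0042 -0.1218; -0.1459 0.6703 0.1200; 0.0407 -0.0854 0.6028]  nu=[-2.5091, -0.6521, 4.1396]  x^+=[-3.0150, -1.0959, 1.1124]  P^+=[0.1580 -0.0563 -0.0539; -0.0563 0.1026 0.0545; -0.0539 0.0545 0.1808]
step 3: x^-=[-2.8570, -0.4611, 1.2513]  P^-=[0.4986 -0.1036 -0.0816; -0.1036 0.2425 0.0376; -0.0816 0.0376 0.4445]  S=[0.6630 0.0163 -0.0060; 0.0163 0.3478 -0.0895; -0.0060 -0.0895 0.7453]  K=[0.7099 0.0265 -0.1109; -0.1317 0.6365 0.1072; 0.0497 -0.1048 0.5840]  nu=[5.2590, -0.5114, -4.8593]  x^+=[1.4019, -1.9998, -1.2716]  P^+=[0.1530 -0.0514 -0.0497; -0.0514 0.0963 0.0495; -0.0497 0.0495 0.1745]
step 4: x^-=[1.7501, -2.2672, -1.1981]  P^-=[0.4916 -0.0964 -0.0766; -0.0964 0.2341 0.0323; -0.0766 0.0323 0.4387]  S=[0.6588 0.0196 -0.0029; 0.0196 0.3440 -0.0920; -0.0029 -0.0920 0.7400]  K=[0.7065 0.0329 -0.1074; -0.1279 0.6284 0.1030; 0.0530 -0.1116 0.5793]  nu=[1.7161, 3.4072, 0.0219]  x^+=[3.0725, -0.3433, -1.4747]  P^+=[0.1518 -0.0500 -0.0484; -0.0500 0.0946 0.0480; -0.0484 0.0480 0.1728]

innov = [1.7161, 3.4072, 0.0219]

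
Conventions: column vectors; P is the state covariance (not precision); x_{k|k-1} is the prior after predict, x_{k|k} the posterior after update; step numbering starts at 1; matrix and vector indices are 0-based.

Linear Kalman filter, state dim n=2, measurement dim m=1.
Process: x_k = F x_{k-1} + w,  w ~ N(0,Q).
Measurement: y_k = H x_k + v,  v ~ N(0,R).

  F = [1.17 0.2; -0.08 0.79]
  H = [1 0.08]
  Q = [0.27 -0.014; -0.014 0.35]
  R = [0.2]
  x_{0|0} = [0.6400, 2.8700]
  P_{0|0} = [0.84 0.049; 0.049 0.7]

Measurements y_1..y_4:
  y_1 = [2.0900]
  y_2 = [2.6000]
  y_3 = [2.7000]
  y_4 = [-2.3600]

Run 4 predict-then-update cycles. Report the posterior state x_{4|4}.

step 1: x^-=[1.3228, 2.2161]  P^-=[1.4708 0.0625; 0.0625 0.7861]  S=[1.6858]  K=[0.8754; 0.0744]  nu=[0.5899]  x^+=[1.8392, 2.2600]  P^+=[0.1789 -0.0473; -0.0473 0.7767]
step 2: x^-=[2.6039, 1.6382]  P^-=[0.5238 0.0491; 0.0491 0.8419]  S=[0.7370]  K=[0.7160; 0.1579]  nu=[-0.1349]  x^+=[2.5073, 1.6169]  P^+=[0.1459 -0.0343; -0.0343 0.8235]
step 3: x^-=[3.2569, 1.0768]  P^-=[0.4867 0.0713; 0.0713 0.8692]  S=[0.7036]  K=[0.6998; 0.2002]  nu=[-0.6430]  x^+=[2.8069, 0.9481]  P^+=[0.1421 -0.0273; -0.0273 0.8410]
step 4: x^-=[3.4737, 0.5244]  P^-=[0.4855 0.0808; 0.0808 0.8792]  S=[0.7040]  K=[0.6987; 0.2147]  nu=[-5.8757]  x^+=[-0.6318, -0.7372]  P^+=[0.1417 -0.0248; -0.0248 0.8468]

x_post = [-0.6318, -0.7372]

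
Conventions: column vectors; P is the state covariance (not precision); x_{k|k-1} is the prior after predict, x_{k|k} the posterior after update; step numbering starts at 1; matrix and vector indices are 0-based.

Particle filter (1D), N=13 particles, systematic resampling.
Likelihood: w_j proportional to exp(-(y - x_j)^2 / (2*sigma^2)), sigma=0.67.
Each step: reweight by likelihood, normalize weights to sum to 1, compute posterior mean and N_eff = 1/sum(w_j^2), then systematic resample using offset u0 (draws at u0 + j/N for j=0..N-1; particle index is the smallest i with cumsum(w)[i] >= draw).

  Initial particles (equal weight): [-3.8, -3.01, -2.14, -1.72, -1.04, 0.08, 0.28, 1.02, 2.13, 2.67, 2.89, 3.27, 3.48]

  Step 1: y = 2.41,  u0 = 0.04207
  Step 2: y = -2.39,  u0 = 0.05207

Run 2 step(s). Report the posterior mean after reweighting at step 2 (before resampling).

post_mean = 2.1314

step 1: w=[0.0000, 0.0000, 0.0000, 0.0000, 0.0000, 0.0007, 0.0018, 0.0336, 0.2648, 0.2680, 0.2236, 0.1268, 0.0807]  mean=2.6560  Neff=4.6372  idx=[8, 8, 8, 8, 9, 9, 9, 10, 10, 10, 11, 11, 12]
step 2: w=[0.2494, 0.2494, 0.2494, 0.2494, 0.0008, 0.0008, 0.0008, 0.0001, 0.0001, 0.0001, 0.0000, 0.0000, 0.0000]  mean=2.1314  Neff=4.0204  idx=[0, 0, 0, 1, 1, 1, 2, 2, 2, 2, 3, 3, 3]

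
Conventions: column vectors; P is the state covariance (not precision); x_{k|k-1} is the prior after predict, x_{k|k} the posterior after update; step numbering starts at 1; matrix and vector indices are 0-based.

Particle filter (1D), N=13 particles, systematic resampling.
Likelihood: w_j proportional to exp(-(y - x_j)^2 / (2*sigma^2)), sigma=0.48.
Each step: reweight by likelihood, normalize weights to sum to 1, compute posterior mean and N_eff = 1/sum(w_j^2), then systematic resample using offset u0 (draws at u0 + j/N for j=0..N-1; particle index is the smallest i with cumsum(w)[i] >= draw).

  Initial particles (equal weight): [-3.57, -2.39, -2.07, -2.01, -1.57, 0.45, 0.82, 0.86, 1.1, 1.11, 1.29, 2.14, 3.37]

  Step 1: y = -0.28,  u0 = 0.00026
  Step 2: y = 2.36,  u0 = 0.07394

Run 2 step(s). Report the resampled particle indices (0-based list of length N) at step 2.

step 1: w=[0.0000, 0.0001, 0.0019, 0.0030, 0.0528, 0.6144, 0.1414, 0.1164, 0.0313, 0.0295, 0.0093, 0.0000, 0.0000]  mean=0.4788  Neff=2.4050  idx=[2, 5, 5, 5, 5, 5, 5, 5, 5, 6, 6, 7, 7]
step 2: w=[0.0000, 0.0123, 0.0123, 0.0123, 0.0123, 0.0123, 0.0123, 0.0123, 0.0123, 0.1959, 0.1959, 0.2550, 0.2550]  mean=0.8041  Neff=4.8071  idx=[7, 9, 9, 10, 10, 10, 11, 11, 11, 12, 12, 12, 12]

resampled_idx = [7, 9, 9, 10, 10, 10, 11, 11, 11, 12, 12, 12, 12]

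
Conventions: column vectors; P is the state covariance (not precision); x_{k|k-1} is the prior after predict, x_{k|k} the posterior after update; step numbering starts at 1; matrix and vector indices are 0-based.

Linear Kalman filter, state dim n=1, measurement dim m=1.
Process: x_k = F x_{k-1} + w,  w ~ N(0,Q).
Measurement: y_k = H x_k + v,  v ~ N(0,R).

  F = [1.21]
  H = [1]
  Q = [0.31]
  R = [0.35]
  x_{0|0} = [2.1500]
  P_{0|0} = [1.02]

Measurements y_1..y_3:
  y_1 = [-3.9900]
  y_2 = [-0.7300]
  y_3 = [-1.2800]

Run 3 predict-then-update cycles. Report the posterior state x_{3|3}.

x_post = [-1.5206]

step 1: x^-=[2.6015]  P^-=[1.8034]  S=[2.1534]  K=[0.8375]  nu=[-6.5915]  x^+=[-2.9187]  P^+=[0.2931]
step 2: x^-=[-3.5316]  P^-=[0.7391]  S=[1.0891]  K=[0.6786]  nu=[2.8016]  x^+=[-1.6303]  P^+=[0.2375]
step 3: x^-=[-1.9727]  P^-=[0.6578]  S=[1.0078]  K=[0.6527]  nu=[0.6927]  x^+=[-1.5206]  P^+=[0.2284]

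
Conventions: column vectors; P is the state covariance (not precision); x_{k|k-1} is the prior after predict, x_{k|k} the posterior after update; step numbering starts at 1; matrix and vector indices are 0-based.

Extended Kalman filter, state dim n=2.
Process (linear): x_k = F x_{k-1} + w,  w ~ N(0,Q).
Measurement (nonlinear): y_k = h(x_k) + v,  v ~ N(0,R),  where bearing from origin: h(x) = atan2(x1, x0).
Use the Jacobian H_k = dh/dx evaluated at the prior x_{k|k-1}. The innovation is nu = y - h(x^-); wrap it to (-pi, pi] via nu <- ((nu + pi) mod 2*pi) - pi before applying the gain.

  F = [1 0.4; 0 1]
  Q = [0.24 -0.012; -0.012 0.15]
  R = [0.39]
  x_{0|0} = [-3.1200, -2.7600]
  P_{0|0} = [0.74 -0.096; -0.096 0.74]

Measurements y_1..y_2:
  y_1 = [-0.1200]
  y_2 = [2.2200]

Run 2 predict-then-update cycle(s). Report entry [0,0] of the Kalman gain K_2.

step 1: x^-=[-4.2240, -2.7600]  P^-=[1.0216 0.1880; 0.1880 0.8900]  H_jac=[0.1084 -0.1659]  S=[0.4197]  K=[0.1895; -0.3032]  nu=[2.4428]  x^+=[-3.7610, -3.5007]  P^+=[1.0065 0.2121; 0.2121 0.8514]
step 2: x^-=[-5.1613, -3.5007]  P^-=[1.5524 0.5407; 0.5407 1.0014]  H_jac=[0.0900 -0.1327]  S=[0.4073]  K=[0.1669; -0.2068]  nu=[-1.5176]  x^+=[-5.4146, -3.1869]  P^+=[1.5411 0.5547; 0.5547 0.9840]

K[0,0] = 0.1669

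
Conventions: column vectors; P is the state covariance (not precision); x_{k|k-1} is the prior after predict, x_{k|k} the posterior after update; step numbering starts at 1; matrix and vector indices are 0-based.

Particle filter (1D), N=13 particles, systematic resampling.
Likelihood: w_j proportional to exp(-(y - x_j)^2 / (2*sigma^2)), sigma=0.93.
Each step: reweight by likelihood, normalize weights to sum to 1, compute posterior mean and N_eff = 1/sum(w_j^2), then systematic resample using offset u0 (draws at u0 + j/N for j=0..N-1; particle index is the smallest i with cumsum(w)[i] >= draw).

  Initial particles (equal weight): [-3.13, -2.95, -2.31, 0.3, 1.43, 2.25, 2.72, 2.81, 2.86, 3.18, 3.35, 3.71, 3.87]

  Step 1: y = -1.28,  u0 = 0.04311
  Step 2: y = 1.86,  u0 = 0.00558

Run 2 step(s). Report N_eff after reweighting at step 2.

step 1: w=[0.1223, 0.1764, 0.4789, 0.2089, 0.0127, 0.0007, 0.0001, 0.0001, 0.0000, 0.0000, 0.0000, 0.0000, 0.0000]  mean=-1.9266  Neff=3.1325  idx=[0, 0, 1, 1, 2, 2, 2, 2, 2, 2, 3, 3, 3]
step 2: w=[0.0000, 0.0000, 0.0000, 0.0000, 0.0001, 0.0001, 0.0001, 0.0001, 0.0001, 0.0001, 0.3332, 0.3332, 0.3332]  mean=0.2991  Neff=3.0021  idx=[10, 10, 10, 10, 10, 11, 11, 11, 11, 12, 12, 12, 12]

N_eff = 3.0021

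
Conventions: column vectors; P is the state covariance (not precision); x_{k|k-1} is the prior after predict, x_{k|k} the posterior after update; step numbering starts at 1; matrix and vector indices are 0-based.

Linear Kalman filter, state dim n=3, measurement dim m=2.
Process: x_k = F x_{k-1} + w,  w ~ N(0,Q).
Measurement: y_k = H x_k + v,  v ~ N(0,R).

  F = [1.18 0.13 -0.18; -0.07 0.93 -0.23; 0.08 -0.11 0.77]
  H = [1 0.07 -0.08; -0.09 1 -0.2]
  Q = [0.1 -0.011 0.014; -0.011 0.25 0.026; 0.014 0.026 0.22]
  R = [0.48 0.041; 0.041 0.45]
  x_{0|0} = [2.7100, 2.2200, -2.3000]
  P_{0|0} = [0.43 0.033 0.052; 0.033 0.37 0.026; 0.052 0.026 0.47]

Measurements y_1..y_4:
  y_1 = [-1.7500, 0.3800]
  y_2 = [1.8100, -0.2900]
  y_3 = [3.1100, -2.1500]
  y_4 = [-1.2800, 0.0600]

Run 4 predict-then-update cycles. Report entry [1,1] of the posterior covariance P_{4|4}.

step 1: x^-=[3.9004, 2.4039, -1.7984]  P^-=[0.7070 0.0350 0.0298; 0.0350 0.5832 -0.0793; 0.0298 -0.0793 0.5073]  S=[1.1941 0.0628; 0.0628 1.0857]  K=[0.5956 -0.0663; 0.0401 0.5466; -0.0048 -0.1687]  nu=[-5.9625, -2.0325]  x^+=[0.4838, 1.0541, -1.4271]  P^+=[0.2836 0.0256 0.0274; 0.0256 0.2542 0.0216; 0.0274 0.0216 0.4763]
step 2: x^-=[0.9648, 1.2746, -1.1761]  P^-=[0.5098 0.0325 -0.0049; 0.0325 0.4848 -0.0698; -0.0049 -0.0698 0.5065]  S=[1.0015 0.0770; 0.0770 0.9810]  K=[0.5158 -0.0531; 0.0333 0.5028; -0.0370 -0.1711]  nu=[0.6619, -1.7130]  x^+=[1.3971, 0.4354, -0.9076]  P^+=[0.2448 0.0217 0.0120; 0.0217 0.2331 0.0177; 0.0120 0.0177 0.4755]
step 3: x^-=[1.8686, 0.5159, -0.6350]  P^-=[0.4610 0.0337 -0.0219; 0.0337 0.4680 -0.0694; -0.0219 -0.0694 0.5044]  S=[0.9555 0.0845; 0.0845 0.9628]  K=[0.4909 -0.0467; 0.0316 0.4945; -0.0552 -0.1700]  nu=[1.1545, -2.6247]  x^+=[2.5578, -0.7457, -0.2525]  P^+=[0.2325 0.0207 0.0032; 0.0207 0.2289 0.0160; 0.0032 0.0160 0.4721]
step 4: x^-=[2.9668, -0.8145, 0.0922]  P^-=[0.4472 0.0355 -0.0304; 0.0355 0.4647 -0.0690; -0.0304 -0.0690 0.5015]  S=[0.9433 0.0890; 0.0890 0.9585]  K=[0.4834 -0.0434; 0.0315 0.4929; -0.0641 -0.1679]  nu=[-4.1824, 1.1599]  x^+=[0.8948, -0.3745, 0.1656]  P^+=[0.2287 0.0206 -0.0012; 0.0206 0.2281 0.0155; -0.0012 0.0155 0.4687]

P_post[1,1] = 0.2281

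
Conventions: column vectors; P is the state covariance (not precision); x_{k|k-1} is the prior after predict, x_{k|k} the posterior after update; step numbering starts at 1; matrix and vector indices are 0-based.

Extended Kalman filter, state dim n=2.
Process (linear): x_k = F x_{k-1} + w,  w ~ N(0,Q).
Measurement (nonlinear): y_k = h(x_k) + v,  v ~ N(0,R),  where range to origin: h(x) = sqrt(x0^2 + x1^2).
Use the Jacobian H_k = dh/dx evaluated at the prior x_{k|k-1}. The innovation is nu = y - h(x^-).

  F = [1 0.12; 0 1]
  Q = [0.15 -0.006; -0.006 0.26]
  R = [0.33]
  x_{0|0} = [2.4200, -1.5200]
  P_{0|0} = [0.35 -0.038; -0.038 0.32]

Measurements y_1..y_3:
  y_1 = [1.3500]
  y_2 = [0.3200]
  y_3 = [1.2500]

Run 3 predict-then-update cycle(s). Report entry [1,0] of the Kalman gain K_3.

K[1,0] = -0.2527

step 1: x^-=[2.2376, -1.5200]  P^-=[0.4955 -0.0056; -0.0056 0.5800]  H_jac=[0.8272 -0.5619]  S=[0.8574]  K=[0.4817; -0.3855]  nu=[-1.3550]  x^+=[1.5849, -0.9976]  P^+=[0.2965 0.1536; 0.1536 0.4526]
step 2: x^-=[1.4651, -0.9976]  P^-=[0.4899 0.2019; 0.2019 0.7126]  H_jac=[0.8266 -0.5628]  S=[0.7026]  K=[0.4146; -0.3332]  nu=[-1.4525]  x^+=[0.8629, -0.5136]  P^+=[0.3691 0.2990; 0.2990 0.6345]
step 3: x^-=[0.8012, -0.5136]  P^-=[0.6000 0.3692; 0.3692 0.8945]  H_jac=[0.8419 -0.5396]  S=[0.6804]  K=[0.4497; -0.2527]  nu=[0.2983]  x^+=[0.9354, -0.5889]  P^+=[0.4624 0.4465; 0.4465 0.8511]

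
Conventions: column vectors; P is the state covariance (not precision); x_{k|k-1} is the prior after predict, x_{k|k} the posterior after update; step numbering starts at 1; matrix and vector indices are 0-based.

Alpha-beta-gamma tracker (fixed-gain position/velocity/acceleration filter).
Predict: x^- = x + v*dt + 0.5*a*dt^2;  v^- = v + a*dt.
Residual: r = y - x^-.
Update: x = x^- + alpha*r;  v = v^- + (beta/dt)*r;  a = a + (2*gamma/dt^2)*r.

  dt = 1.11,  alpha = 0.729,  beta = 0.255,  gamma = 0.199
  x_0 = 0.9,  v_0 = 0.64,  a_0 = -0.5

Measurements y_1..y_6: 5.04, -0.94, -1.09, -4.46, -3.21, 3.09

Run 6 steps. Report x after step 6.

step 1: x_pred=1.3024  r=3.7376  x^+=4.0271  v^+=0.9436  a^+=0.7073
step 2: x_pred=5.5103  r=-6.4503  x^+=0.8080  v^+=0.2470  a^+=-1.3763
step 3: x_pred=0.2343  r=-1.3243  x^+=-0.7311  v^+=-1.5849  a^+=-1.8041
step 4: x_pred=-3.6018  r=-0.8582  x^+=-4.2274  v^+=-3.7846  a^+=-2.0813
step 5: x_pred=-9.7105  r=6.5005  x^+=-4.9716  v^+=-4.6015  a^+=0.0185
step 6: x_pred=-10.0678  r=13.1578  x^+=-0.4758  v^+=-1.5581  a^+=4.2689

x_post = -0.4758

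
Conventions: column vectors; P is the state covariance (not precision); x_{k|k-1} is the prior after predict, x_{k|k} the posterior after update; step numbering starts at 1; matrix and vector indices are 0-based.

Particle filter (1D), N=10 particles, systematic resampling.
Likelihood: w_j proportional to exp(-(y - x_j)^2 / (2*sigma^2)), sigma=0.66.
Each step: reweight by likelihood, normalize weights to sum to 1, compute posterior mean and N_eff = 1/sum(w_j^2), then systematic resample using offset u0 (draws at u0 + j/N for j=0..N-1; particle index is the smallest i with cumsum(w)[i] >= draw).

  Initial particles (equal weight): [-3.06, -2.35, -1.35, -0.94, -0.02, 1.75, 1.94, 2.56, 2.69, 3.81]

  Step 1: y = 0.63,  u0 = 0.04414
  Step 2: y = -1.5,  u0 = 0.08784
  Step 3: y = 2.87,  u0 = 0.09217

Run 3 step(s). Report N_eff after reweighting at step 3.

step 1: w=[0.0000, 0.0000, 0.0102, 0.0545, 0.5680, 0.2186, 0.1287, 0.0128, 0.0071, 0.0000]  mean=0.6076  Neff=2.5621  idx=[3, 4, 4, 4, 4, 4, 5, 5, 5, 6]
step 2: w=[0.6329, 0.0734, 0.0734, 0.0734, 0.0734, 0.0734, 0.0000, 0.0000, 0.0000, 0.0000]  mean=-0.6023  Neff=2.3390  idx=[0, 0, 0, 0, 0, 0, 1, 3, 4, 5]
step 3: w=[0.0002, 0.0002, 0.0002, 0.0002, 0.0002, 0.0002, 0.2497, 0.2497, 0.2497, 0.2497]  mean=-0.0212  Neff=4.0102  idx=[6, 6, 7, 7, 7, 8, 8, 9, 9, 9]

N_eff = 4.0102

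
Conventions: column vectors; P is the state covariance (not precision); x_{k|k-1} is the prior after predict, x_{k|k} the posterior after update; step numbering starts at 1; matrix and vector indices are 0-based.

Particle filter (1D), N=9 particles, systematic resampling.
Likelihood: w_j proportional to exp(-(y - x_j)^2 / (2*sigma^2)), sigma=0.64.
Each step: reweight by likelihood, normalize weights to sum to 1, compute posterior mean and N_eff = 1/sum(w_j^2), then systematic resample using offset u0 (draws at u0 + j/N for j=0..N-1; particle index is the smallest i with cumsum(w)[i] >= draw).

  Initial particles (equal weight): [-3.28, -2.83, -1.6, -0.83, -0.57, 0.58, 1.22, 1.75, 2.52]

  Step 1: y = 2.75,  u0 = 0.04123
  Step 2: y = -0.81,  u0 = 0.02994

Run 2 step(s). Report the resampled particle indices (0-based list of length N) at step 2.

resampled_idx = [0, 0, 0, 0, 0, 0, 0, 0, 1]

step 1: w=[0.0000, 0.0000, 0.0000, 0.0000, 0.0000, 0.0025, 0.0444, 0.2282, 0.7250]  mean=2.2818  Neff=1.7252  idx=[6, 7, 7, 8, 8, 8, 8, 8, 8]
step 2: w=[0.9059, 0.0465, 0.0465, 0.0002, 0.0002, 0.0002, 0.0002, 0.0002, 0.0002]  mean=1.2707  Neff=1.2121  idx=[0, 0, 0, 0, 0, 0, 0, 0, 1]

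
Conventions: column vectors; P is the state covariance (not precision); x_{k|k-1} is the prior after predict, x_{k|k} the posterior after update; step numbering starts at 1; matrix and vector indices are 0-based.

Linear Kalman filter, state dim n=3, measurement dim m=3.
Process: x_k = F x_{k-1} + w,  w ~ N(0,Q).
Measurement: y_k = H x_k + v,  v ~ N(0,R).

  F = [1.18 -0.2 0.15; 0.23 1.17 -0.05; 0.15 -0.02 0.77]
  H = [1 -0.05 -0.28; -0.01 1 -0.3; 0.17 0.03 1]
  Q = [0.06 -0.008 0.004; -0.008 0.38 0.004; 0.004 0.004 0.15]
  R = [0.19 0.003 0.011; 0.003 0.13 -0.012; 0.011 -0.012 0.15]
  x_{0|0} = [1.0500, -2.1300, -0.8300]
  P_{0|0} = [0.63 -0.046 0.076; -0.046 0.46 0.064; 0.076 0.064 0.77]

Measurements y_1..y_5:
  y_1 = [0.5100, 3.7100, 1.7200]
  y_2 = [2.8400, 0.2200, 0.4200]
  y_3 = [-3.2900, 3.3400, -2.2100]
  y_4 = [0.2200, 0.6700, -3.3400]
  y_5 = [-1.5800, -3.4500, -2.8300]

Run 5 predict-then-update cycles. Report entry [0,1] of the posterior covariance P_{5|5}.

P_post[0,1] = 0.0060

step 1: x^-=[1.5405, -2.2091, -0.4390]  P^-=[1.0177 -0.0018 0.2695; -0.0018 1.0110 0.0481; 0.2695 0.0481 0.6368]  S=[1.1108 -0.0989 0.2580; -0.0989 1.1712 -0.1435; 0.2580 -0.1435 0.9116]  K=[0.7885 0.0198 0.2653; -0.0355 0.8765 0.2337; -0.1032 -0.0383 0.7735]  nu=[-1.2639, 5.8028, 1.9634]  x^+=[1.1798, 3.3812, 0.9881]  P^+=[0.1591 0.0096 0.0209; 0.0096 0.1168 0.0190; 0.0209 0.0190 0.1112]
step 2: x^-=[0.8642, 4.1779, 0.8702]  P^-=[0.2905 0.0229 0.0614; 0.0229 0.5511 0.0248; 0.0614 0.0248 0.2238]  S=[0.4634 -0.0106 0.0544; -0.0106 0.6863 -0.0384; 0.0544 -0.0384 0.4053]  K=[0.5641 0.0222 0.2014; -0.0292 0.8021 0.1915; -0.0750 -0.0309 0.5869]  nu=[2.4284, -3.6882, -0.7224]  x^+=[2.0065, 1.0103, 0.3781]  P^+=[0.1145 0.0082 0.0164; 0.0082 0.1062 0.0142; 0.0164 0.0142 0.0844]
step 3: x^-=[2.2223, 1.6247, 0.5719]  P^-=[0.2266 0.0108 0.0471; 0.0108 0.5341 0.0192; 0.0471 0.0192 0.2059]  S=[0.4072 -0.0169 0.0350; -0.0169 0.6712 -0.0401; 0.0350 -0.0401 0.3802]  K=[0.5079 0.0153 0.1808; -0.0350 0.7972 0.1849; -0.0785 -0.0321 0.5680]  nu=[-5.2709, 1.9091, -3.2084]  x^+=[-1.0059, 2.7378, -0.8980]  P^+=[0.1030 0.0068 0.0148; 0.0068 0.1054 0.0135; 0.0148 0.0135 0.0818]
step 4: x^-=[-1.8692, 3.0167, -0.8971]  P^-=[0.2107 0.0059 0.0434; 0.0059 0.5317 0.0178; 0.0434 0.0178 0.2038]  S=[0.3936 -0.0203 0.0294; -0.0203 0.6696 -0.0416; 0.0294 -0.0416 0.3763]  K=[0.4913 0.0119 0.1740; -0.0378 0.7963 0.1833; -0.0809 -0.0328 0.5654]  nu=[1.9889, -2.6345, -2.2157]  x^+=[-1.3089, 0.4375, -2.2243]  P^+=[0.0996 0.0062 0.0142; 0.0062 0.1053 0.0133; 0.0142 0.0133 0.0815]
step 5: x^-=[-1.9657, 0.3221, -1.9178]  P^-=[0.2060 0.0042 0.0423; 0.0042 0.5310 0.0173; 0.0423 0.0173 0.2034]  S=[0.3897 -0.0215 0.0276; -0.0215 0.6691 -0.0422; 0.0276 -0.0422 0.3753]  K=[0.4862 0.0107 0.1718; -0.0389 0.7960 0.1828; -0.0817 -0.0330 0.5649]  nu=[-0.1352, -4.3671, -0.5877]  x^+=[-2.1789, -3.2564, -2.0946]  P^+=[0.0985 0.0060 0.0141; 0.0060 0.1052 0.0133; 0.0141 0.0133 0.0814]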